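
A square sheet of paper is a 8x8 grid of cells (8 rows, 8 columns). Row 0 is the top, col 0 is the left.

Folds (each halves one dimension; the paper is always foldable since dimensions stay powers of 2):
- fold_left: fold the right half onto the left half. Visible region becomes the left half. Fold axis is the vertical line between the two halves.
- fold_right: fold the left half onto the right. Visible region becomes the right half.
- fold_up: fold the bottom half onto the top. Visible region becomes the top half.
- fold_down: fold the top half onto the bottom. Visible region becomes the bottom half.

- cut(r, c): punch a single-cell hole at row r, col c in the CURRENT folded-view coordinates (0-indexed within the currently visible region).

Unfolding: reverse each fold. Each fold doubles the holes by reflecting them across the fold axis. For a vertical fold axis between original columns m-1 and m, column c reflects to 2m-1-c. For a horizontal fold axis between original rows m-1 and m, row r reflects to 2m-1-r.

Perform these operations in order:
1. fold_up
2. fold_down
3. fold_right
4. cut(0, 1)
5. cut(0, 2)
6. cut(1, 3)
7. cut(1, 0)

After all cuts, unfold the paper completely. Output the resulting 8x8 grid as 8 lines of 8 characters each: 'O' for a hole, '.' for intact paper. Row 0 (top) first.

Op 1 fold_up: fold axis h@4; visible region now rows[0,4) x cols[0,8) = 4x8
Op 2 fold_down: fold axis h@2; visible region now rows[2,4) x cols[0,8) = 2x8
Op 3 fold_right: fold axis v@4; visible region now rows[2,4) x cols[4,8) = 2x4
Op 4 cut(0, 1): punch at orig (2,5); cuts so far [(2, 5)]; region rows[2,4) x cols[4,8) = 2x4
Op 5 cut(0, 2): punch at orig (2,6); cuts so far [(2, 5), (2, 6)]; region rows[2,4) x cols[4,8) = 2x4
Op 6 cut(1, 3): punch at orig (3,7); cuts so far [(2, 5), (2, 6), (3, 7)]; region rows[2,4) x cols[4,8) = 2x4
Op 7 cut(1, 0): punch at orig (3,4); cuts so far [(2, 5), (2, 6), (3, 4), (3, 7)]; region rows[2,4) x cols[4,8) = 2x4
Unfold 1 (reflect across v@4): 8 holes -> [(2, 1), (2, 2), (2, 5), (2, 6), (3, 0), (3, 3), (3, 4), (3, 7)]
Unfold 2 (reflect across h@2): 16 holes -> [(0, 0), (0, 3), (0, 4), (0, 7), (1, 1), (1, 2), (1, 5), (1, 6), (2, 1), (2, 2), (2, 5), (2, 6), (3, 0), (3, 3), (3, 4), (3, 7)]
Unfold 3 (reflect across h@4): 32 holes -> [(0, 0), (0, 3), (0, 4), (0, 7), (1, 1), (1, 2), (1, 5), (1, 6), (2, 1), (2, 2), (2, 5), (2, 6), (3, 0), (3, 3), (3, 4), (3, 7), (4, 0), (4, 3), (4, 4), (4, 7), (5, 1), (5, 2), (5, 5), (5, 6), (6, 1), (6, 2), (6, 5), (6, 6), (7, 0), (7, 3), (7, 4), (7, 7)]

Answer: O..OO..O
.OO..OO.
.OO..OO.
O..OO..O
O..OO..O
.OO..OO.
.OO..OO.
O..OO..O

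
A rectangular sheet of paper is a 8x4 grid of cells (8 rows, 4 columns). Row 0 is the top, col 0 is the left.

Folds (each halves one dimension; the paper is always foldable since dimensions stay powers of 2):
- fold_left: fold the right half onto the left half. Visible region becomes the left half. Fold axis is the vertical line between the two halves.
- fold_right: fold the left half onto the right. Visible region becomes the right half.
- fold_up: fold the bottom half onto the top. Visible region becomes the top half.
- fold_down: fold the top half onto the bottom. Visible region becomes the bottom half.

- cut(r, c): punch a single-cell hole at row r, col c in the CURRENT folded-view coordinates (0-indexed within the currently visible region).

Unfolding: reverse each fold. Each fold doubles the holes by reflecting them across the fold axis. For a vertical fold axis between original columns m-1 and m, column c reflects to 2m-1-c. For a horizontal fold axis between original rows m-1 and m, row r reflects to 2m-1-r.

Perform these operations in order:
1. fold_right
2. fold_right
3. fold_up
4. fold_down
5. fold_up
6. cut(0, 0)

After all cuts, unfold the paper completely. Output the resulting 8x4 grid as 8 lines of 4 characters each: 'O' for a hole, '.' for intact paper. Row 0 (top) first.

Answer: OOOO
OOOO
OOOO
OOOO
OOOO
OOOO
OOOO
OOOO

Derivation:
Op 1 fold_right: fold axis v@2; visible region now rows[0,8) x cols[2,4) = 8x2
Op 2 fold_right: fold axis v@3; visible region now rows[0,8) x cols[3,4) = 8x1
Op 3 fold_up: fold axis h@4; visible region now rows[0,4) x cols[3,4) = 4x1
Op 4 fold_down: fold axis h@2; visible region now rows[2,4) x cols[3,4) = 2x1
Op 5 fold_up: fold axis h@3; visible region now rows[2,3) x cols[3,4) = 1x1
Op 6 cut(0, 0): punch at orig (2,3); cuts so far [(2, 3)]; region rows[2,3) x cols[3,4) = 1x1
Unfold 1 (reflect across h@3): 2 holes -> [(2, 3), (3, 3)]
Unfold 2 (reflect across h@2): 4 holes -> [(0, 3), (1, 3), (2, 3), (3, 3)]
Unfold 3 (reflect across h@4): 8 holes -> [(0, 3), (1, 3), (2, 3), (3, 3), (4, 3), (5, 3), (6, 3), (7, 3)]
Unfold 4 (reflect across v@3): 16 holes -> [(0, 2), (0, 3), (1, 2), (1, 3), (2, 2), (2, 3), (3, 2), (3, 3), (4, 2), (4, 3), (5, 2), (5, 3), (6, 2), (6, 3), (7, 2), (7, 3)]
Unfold 5 (reflect across v@2): 32 holes -> [(0, 0), (0, 1), (0, 2), (0, 3), (1, 0), (1, 1), (1, 2), (1, 3), (2, 0), (2, 1), (2, 2), (2, 3), (3, 0), (3, 1), (3, 2), (3, 3), (4, 0), (4, 1), (4, 2), (4, 3), (5, 0), (5, 1), (5, 2), (5, 3), (6, 0), (6, 1), (6, 2), (6, 3), (7, 0), (7, 1), (7, 2), (7, 3)]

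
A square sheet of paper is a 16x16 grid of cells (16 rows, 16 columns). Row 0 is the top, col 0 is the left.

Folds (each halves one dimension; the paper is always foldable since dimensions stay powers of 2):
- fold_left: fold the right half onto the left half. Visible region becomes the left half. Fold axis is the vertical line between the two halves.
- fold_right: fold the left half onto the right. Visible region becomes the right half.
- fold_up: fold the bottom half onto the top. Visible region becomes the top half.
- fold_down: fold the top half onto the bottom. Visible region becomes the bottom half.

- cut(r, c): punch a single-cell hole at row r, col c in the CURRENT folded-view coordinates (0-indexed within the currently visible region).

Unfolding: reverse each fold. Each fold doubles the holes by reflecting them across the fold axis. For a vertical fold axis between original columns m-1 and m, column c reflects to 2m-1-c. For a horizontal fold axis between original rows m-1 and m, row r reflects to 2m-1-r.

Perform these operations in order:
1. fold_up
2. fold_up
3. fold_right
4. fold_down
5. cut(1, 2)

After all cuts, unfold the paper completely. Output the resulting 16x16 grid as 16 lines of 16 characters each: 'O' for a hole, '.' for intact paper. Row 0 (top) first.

Answer: .....O....O.....
................
................
.....O....O.....
.....O....O.....
................
................
.....O....O.....
.....O....O.....
................
................
.....O....O.....
.....O....O.....
................
................
.....O....O.....

Derivation:
Op 1 fold_up: fold axis h@8; visible region now rows[0,8) x cols[0,16) = 8x16
Op 2 fold_up: fold axis h@4; visible region now rows[0,4) x cols[0,16) = 4x16
Op 3 fold_right: fold axis v@8; visible region now rows[0,4) x cols[8,16) = 4x8
Op 4 fold_down: fold axis h@2; visible region now rows[2,4) x cols[8,16) = 2x8
Op 5 cut(1, 2): punch at orig (3,10); cuts so far [(3, 10)]; region rows[2,4) x cols[8,16) = 2x8
Unfold 1 (reflect across h@2): 2 holes -> [(0, 10), (3, 10)]
Unfold 2 (reflect across v@8): 4 holes -> [(0, 5), (0, 10), (3, 5), (3, 10)]
Unfold 3 (reflect across h@4): 8 holes -> [(0, 5), (0, 10), (3, 5), (3, 10), (4, 5), (4, 10), (7, 5), (7, 10)]
Unfold 4 (reflect across h@8): 16 holes -> [(0, 5), (0, 10), (3, 5), (3, 10), (4, 5), (4, 10), (7, 5), (7, 10), (8, 5), (8, 10), (11, 5), (11, 10), (12, 5), (12, 10), (15, 5), (15, 10)]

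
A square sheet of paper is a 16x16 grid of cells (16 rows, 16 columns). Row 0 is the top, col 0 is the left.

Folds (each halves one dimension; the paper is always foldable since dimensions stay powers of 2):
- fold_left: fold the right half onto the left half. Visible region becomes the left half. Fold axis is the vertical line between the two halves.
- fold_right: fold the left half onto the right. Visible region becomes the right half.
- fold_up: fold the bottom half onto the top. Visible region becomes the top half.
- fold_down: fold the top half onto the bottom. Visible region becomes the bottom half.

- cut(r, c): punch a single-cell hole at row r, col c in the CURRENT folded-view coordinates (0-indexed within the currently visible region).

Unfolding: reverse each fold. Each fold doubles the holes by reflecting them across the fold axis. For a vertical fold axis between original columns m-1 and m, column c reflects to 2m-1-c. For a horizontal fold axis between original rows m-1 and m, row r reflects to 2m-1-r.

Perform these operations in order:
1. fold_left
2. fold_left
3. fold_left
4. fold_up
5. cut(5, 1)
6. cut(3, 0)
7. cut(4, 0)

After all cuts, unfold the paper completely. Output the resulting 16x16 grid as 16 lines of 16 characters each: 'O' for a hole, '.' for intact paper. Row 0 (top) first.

Answer: ................
................
................
O..OO..OO..OO..O
O..OO..OO..OO..O
.OO..OO..OO..OO.
................
................
................
................
.OO..OO..OO..OO.
O..OO..OO..OO..O
O..OO..OO..OO..O
................
................
................

Derivation:
Op 1 fold_left: fold axis v@8; visible region now rows[0,16) x cols[0,8) = 16x8
Op 2 fold_left: fold axis v@4; visible region now rows[0,16) x cols[0,4) = 16x4
Op 3 fold_left: fold axis v@2; visible region now rows[0,16) x cols[0,2) = 16x2
Op 4 fold_up: fold axis h@8; visible region now rows[0,8) x cols[0,2) = 8x2
Op 5 cut(5, 1): punch at orig (5,1); cuts so far [(5, 1)]; region rows[0,8) x cols[0,2) = 8x2
Op 6 cut(3, 0): punch at orig (3,0); cuts so far [(3, 0), (5, 1)]; region rows[0,8) x cols[0,2) = 8x2
Op 7 cut(4, 0): punch at orig (4,0); cuts so far [(3, 0), (4, 0), (5, 1)]; region rows[0,8) x cols[0,2) = 8x2
Unfold 1 (reflect across h@8): 6 holes -> [(3, 0), (4, 0), (5, 1), (10, 1), (11, 0), (12, 0)]
Unfold 2 (reflect across v@2): 12 holes -> [(3, 0), (3, 3), (4, 0), (4, 3), (5, 1), (5, 2), (10, 1), (10, 2), (11, 0), (11, 3), (12, 0), (12, 3)]
Unfold 3 (reflect across v@4): 24 holes -> [(3, 0), (3, 3), (3, 4), (3, 7), (4, 0), (4, 3), (4, 4), (4, 7), (5, 1), (5, 2), (5, 5), (5, 6), (10, 1), (10, 2), (10, 5), (10, 6), (11, 0), (11, 3), (11, 4), (11, 7), (12, 0), (12, 3), (12, 4), (12, 7)]
Unfold 4 (reflect across v@8): 48 holes -> [(3, 0), (3, 3), (3, 4), (3, 7), (3, 8), (3, 11), (3, 12), (3, 15), (4, 0), (4, 3), (4, 4), (4, 7), (4, 8), (4, 11), (4, 12), (4, 15), (5, 1), (5, 2), (5, 5), (5, 6), (5, 9), (5, 10), (5, 13), (5, 14), (10, 1), (10, 2), (10, 5), (10, 6), (10, 9), (10, 10), (10, 13), (10, 14), (11, 0), (11, 3), (11, 4), (11, 7), (11, 8), (11, 11), (11, 12), (11, 15), (12, 0), (12, 3), (12, 4), (12, 7), (12, 8), (12, 11), (12, 12), (12, 15)]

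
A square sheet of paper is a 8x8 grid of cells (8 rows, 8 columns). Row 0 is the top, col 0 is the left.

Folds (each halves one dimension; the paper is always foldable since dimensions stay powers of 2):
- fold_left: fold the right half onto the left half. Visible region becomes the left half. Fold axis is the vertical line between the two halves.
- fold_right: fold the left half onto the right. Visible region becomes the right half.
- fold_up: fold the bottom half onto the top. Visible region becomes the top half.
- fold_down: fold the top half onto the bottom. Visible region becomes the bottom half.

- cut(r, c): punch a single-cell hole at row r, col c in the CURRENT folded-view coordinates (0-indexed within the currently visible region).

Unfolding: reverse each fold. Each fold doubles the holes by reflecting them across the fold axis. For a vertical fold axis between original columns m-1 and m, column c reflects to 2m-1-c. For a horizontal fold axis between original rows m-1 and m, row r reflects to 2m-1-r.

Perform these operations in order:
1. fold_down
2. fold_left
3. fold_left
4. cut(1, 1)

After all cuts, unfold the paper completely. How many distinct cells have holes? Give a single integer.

Answer: 8

Derivation:
Op 1 fold_down: fold axis h@4; visible region now rows[4,8) x cols[0,8) = 4x8
Op 2 fold_left: fold axis v@4; visible region now rows[4,8) x cols[0,4) = 4x4
Op 3 fold_left: fold axis v@2; visible region now rows[4,8) x cols[0,2) = 4x2
Op 4 cut(1, 1): punch at orig (5,1); cuts so far [(5, 1)]; region rows[4,8) x cols[0,2) = 4x2
Unfold 1 (reflect across v@2): 2 holes -> [(5, 1), (5, 2)]
Unfold 2 (reflect across v@4): 4 holes -> [(5, 1), (5, 2), (5, 5), (5, 6)]
Unfold 3 (reflect across h@4): 8 holes -> [(2, 1), (2, 2), (2, 5), (2, 6), (5, 1), (5, 2), (5, 5), (5, 6)]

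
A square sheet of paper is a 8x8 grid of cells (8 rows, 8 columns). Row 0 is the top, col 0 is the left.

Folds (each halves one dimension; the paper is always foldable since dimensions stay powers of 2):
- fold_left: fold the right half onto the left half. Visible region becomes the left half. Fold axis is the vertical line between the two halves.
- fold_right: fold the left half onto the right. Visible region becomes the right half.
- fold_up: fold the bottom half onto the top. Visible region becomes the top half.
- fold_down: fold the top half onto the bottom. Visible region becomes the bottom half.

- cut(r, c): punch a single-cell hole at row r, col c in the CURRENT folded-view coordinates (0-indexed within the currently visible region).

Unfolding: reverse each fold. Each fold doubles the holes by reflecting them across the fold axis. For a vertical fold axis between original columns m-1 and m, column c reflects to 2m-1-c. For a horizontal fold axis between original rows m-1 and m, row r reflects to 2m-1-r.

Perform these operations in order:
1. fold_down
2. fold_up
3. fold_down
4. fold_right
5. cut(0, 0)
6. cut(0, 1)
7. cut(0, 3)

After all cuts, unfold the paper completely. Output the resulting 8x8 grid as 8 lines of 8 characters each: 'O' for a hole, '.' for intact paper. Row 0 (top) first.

Op 1 fold_down: fold axis h@4; visible region now rows[4,8) x cols[0,8) = 4x8
Op 2 fold_up: fold axis h@6; visible region now rows[4,6) x cols[0,8) = 2x8
Op 3 fold_down: fold axis h@5; visible region now rows[5,6) x cols[0,8) = 1x8
Op 4 fold_right: fold axis v@4; visible region now rows[5,6) x cols[4,8) = 1x4
Op 5 cut(0, 0): punch at orig (5,4); cuts so far [(5, 4)]; region rows[5,6) x cols[4,8) = 1x4
Op 6 cut(0, 1): punch at orig (5,5); cuts so far [(5, 4), (5, 5)]; region rows[5,6) x cols[4,8) = 1x4
Op 7 cut(0, 3): punch at orig (5,7); cuts so far [(5, 4), (5, 5), (5, 7)]; region rows[5,6) x cols[4,8) = 1x4
Unfold 1 (reflect across v@4): 6 holes -> [(5, 0), (5, 2), (5, 3), (5, 4), (5, 5), (5, 7)]
Unfold 2 (reflect across h@5): 12 holes -> [(4, 0), (4, 2), (4, 3), (4, 4), (4, 5), (4, 7), (5, 0), (5, 2), (5, 3), (5, 4), (5, 5), (5, 7)]
Unfold 3 (reflect across h@6): 24 holes -> [(4, 0), (4, 2), (4, 3), (4, 4), (4, 5), (4, 7), (5, 0), (5, 2), (5, 3), (5, 4), (5, 5), (5, 7), (6, 0), (6, 2), (6, 3), (6, 4), (6, 5), (6, 7), (7, 0), (7, 2), (7, 3), (7, 4), (7, 5), (7, 7)]
Unfold 4 (reflect across h@4): 48 holes -> [(0, 0), (0, 2), (0, 3), (0, 4), (0, 5), (0, 7), (1, 0), (1, 2), (1, 3), (1, 4), (1, 5), (1, 7), (2, 0), (2, 2), (2, 3), (2, 4), (2, 5), (2, 7), (3, 0), (3, 2), (3, 3), (3, 4), (3, 5), (3, 7), (4, 0), (4, 2), (4, 3), (4, 4), (4, 5), (4, 7), (5, 0), (5, 2), (5, 3), (5, 4), (5, 5), (5, 7), (6, 0), (6, 2), (6, 3), (6, 4), (6, 5), (6, 7), (7, 0), (7, 2), (7, 3), (7, 4), (7, 5), (7, 7)]

Answer: O.OOOO.O
O.OOOO.O
O.OOOO.O
O.OOOO.O
O.OOOO.O
O.OOOO.O
O.OOOO.O
O.OOOO.O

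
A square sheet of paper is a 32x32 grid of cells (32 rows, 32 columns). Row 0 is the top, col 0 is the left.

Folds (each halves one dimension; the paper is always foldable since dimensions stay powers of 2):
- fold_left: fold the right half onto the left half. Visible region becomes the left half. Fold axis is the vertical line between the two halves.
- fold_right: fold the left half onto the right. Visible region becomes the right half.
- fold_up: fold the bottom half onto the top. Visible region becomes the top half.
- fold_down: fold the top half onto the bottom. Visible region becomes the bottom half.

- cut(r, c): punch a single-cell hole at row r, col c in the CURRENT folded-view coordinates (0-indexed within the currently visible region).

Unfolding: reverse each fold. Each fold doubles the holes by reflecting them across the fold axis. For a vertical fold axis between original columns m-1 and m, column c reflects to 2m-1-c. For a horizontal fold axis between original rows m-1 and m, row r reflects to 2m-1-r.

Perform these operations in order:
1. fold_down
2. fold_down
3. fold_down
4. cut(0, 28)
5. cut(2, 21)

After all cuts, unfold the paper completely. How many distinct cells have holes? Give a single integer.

Answer: 16

Derivation:
Op 1 fold_down: fold axis h@16; visible region now rows[16,32) x cols[0,32) = 16x32
Op 2 fold_down: fold axis h@24; visible region now rows[24,32) x cols[0,32) = 8x32
Op 3 fold_down: fold axis h@28; visible region now rows[28,32) x cols[0,32) = 4x32
Op 4 cut(0, 28): punch at orig (28,28); cuts so far [(28, 28)]; region rows[28,32) x cols[0,32) = 4x32
Op 5 cut(2, 21): punch at orig (30,21); cuts so far [(28, 28), (30, 21)]; region rows[28,32) x cols[0,32) = 4x32
Unfold 1 (reflect across h@28): 4 holes -> [(25, 21), (27, 28), (28, 28), (30, 21)]
Unfold 2 (reflect across h@24): 8 holes -> [(17, 21), (19, 28), (20, 28), (22, 21), (25, 21), (27, 28), (28, 28), (30, 21)]
Unfold 3 (reflect across h@16): 16 holes -> [(1, 21), (3, 28), (4, 28), (6, 21), (9, 21), (11, 28), (12, 28), (14, 21), (17, 21), (19, 28), (20, 28), (22, 21), (25, 21), (27, 28), (28, 28), (30, 21)]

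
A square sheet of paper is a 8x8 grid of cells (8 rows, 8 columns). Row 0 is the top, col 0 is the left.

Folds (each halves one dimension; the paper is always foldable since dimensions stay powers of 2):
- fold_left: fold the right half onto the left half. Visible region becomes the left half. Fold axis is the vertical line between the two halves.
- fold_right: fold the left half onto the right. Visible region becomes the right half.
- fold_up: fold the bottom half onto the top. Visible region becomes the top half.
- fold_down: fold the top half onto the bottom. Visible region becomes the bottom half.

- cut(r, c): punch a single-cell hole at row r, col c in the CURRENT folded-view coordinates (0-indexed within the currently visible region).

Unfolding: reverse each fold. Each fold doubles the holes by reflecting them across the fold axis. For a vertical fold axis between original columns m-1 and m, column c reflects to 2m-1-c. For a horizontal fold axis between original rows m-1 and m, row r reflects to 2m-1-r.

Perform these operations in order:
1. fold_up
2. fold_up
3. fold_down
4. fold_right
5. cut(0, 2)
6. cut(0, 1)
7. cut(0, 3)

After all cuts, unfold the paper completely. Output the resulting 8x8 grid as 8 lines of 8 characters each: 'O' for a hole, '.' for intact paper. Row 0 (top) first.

Answer: OOO..OOO
OOO..OOO
OOO..OOO
OOO..OOO
OOO..OOO
OOO..OOO
OOO..OOO
OOO..OOO

Derivation:
Op 1 fold_up: fold axis h@4; visible region now rows[0,4) x cols[0,8) = 4x8
Op 2 fold_up: fold axis h@2; visible region now rows[0,2) x cols[0,8) = 2x8
Op 3 fold_down: fold axis h@1; visible region now rows[1,2) x cols[0,8) = 1x8
Op 4 fold_right: fold axis v@4; visible region now rows[1,2) x cols[4,8) = 1x4
Op 5 cut(0, 2): punch at orig (1,6); cuts so far [(1, 6)]; region rows[1,2) x cols[4,8) = 1x4
Op 6 cut(0, 1): punch at orig (1,5); cuts so far [(1, 5), (1, 6)]; region rows[1,2) x cols[4,8) = 1x4
Op 7 cut(0, 3): punch at orig (1,7); cuts so far [(1, 5), (1, 6), (1, 7)]; region rows[1,2) x cols[4,8) = 1x4
Unfold 1 (reflect across v@4): 6 holes -> [(1, 0), (1, 1), (1, 2), (1, 5), (1, 6), (1, 7)]
Unfold 2 (reflect across h@1): 12 holes -> [(0, 0), (0, 1), (0, 2), (0, 5), (0, 6), (0, 7), (1, 0), (1, 1), (1, 2), (1, 5), (1, 6), (1, 7)]
Unfold 3 (reflect across h@2): 24 holes -> [(0, 0), (0, 1), (0, 2), (0, 5), (0, 6), (0, 7), (1, 0), (1, 1), (1, 2), (1, 5), (1, 6), (1, 7), (2, 0), (2, 1), (2, 2), (2, 5), (2, 6), (2, 7), (3, 0), (3, 1), (3, 2), (3, 5), (3, 6), (3, 7)]
Unfold 4 (reflect across h@4): 48 holes -> [(0, 0), (0, 1), (0, 2), (0, 5), (0, 6), (0, 7), (1, 0), (1, 1), (1, 2), (1, 5), (1, 6), (1, 7), (2, 0), (2, 1), (2, 2), (2, 5), (2, 6), (2, 7), (3, 0), (3, 1), (3, 2), (3, 5), (3, 6), (3, 7), (4, 0), (4, 1), (4, 2), (4, 5), (4, 6), (4, 7), (5, 0), (5, 1), (5, 2), (5, 5), (5, 6), (5, 7), (6, 0), (6, 1), (6, 2), (6, 5), (6, 6), (6, 7), (7, 0), (7, 1), (7, 2), (7, 5), (7, 6), (7, 7)]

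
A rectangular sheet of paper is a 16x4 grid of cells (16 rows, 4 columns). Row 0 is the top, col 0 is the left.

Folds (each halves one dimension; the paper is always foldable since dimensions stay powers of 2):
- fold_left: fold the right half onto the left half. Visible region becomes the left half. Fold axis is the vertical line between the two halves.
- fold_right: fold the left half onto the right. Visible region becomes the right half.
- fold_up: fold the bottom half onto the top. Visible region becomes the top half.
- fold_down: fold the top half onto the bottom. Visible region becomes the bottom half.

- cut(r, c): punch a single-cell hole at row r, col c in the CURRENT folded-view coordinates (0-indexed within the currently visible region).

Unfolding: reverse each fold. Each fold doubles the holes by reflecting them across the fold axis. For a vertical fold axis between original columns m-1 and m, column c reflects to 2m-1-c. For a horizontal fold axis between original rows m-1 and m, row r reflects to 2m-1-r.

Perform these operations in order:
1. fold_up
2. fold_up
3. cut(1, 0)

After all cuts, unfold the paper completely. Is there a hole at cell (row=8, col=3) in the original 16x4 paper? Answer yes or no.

Answer: no

Derivation:
Op 1 fold_up: fold axis h@8; visible region now rows[0,8) x cols[0,4) = 8x4
Op 2 fold_up: fold axis h@4; visible region now rows[0,4) x cols[0,4) = 4x4
Op 3 cut(1, 0): punch at orig (1,0); cuts so far [(1, 0)]; region rows[0,4) x cols[0,4) = 4x4
Unfold 1 (reflect across h@4): 2 holes -> [(1, 0), (6, 0)]
Unfold 2 (reflect across h@8): 4 holes -> [(1, 0), (6, 0), (9, 0), (14, 0)]
Holes: [(1, 0), (6, 0), (9, 0), (14, 0)]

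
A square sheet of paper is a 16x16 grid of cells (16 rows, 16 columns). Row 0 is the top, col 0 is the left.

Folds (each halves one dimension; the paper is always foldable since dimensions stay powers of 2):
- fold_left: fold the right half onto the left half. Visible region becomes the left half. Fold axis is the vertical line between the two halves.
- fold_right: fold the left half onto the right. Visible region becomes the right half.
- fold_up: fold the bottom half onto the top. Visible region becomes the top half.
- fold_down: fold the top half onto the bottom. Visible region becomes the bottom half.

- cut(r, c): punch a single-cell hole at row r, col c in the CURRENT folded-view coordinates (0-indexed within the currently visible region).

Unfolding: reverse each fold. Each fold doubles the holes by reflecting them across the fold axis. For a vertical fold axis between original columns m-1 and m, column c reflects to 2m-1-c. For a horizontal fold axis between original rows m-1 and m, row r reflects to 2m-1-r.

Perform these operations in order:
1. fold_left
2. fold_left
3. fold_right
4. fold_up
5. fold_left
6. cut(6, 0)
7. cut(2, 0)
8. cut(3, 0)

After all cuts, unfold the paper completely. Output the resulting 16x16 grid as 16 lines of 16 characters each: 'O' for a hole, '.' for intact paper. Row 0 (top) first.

Op 1 fold_left: fold axis v@8; visible region now rows[0,16) x cols[0,8) = 16x8
Op 2 fold_left: fold axis v@4; visible region now rows[0,16) x cols[0,4) = 16x4
Op 3 fold_right: fold axis v@2; visible region now rows[0,16) x cols[2,4) = 16x2
Op 4 fold_up: fold axis h@8; visible region now rows[0,8) x cols[2,4) = 8x2
Op 5 fold_left: fold axis v@3; visible region now rows[0,8) x cols[2,3) = 8x1
Op 6 cut(6, 0): punch at orig (6,2); cuts so far [(6, 2)]; region rows[0,8) x cols[2,3) = 8x1
Op 7 cut(2, 0): punch at orig (2,2); cuts so far [(2, 2), (6, 2)]; region rows[0,8) x cols[2,3) = 8x1
Op 8 cut(3, 0): punch at orig (3,2); cuts so far [(2, 2), (3, 2), (6, 2)]; region rows[0,8) x cols[2,3) = 8x1
Unfold 1 (reflect across v@3): 6 holes -> [(2, 2), (2, 3), (3, 2), (3, 3), (6, 2), (6, 3)]
Unfold 2 (reflect across h@8): 12 holes -> [(2, 2), (2, 3), (3, 2), (3, 3), (6, 2), (6, 3), (9, 2), (9, 3), (12, 2), (12, 3), (13, 2), (13, 3)]
Unfold 3 (reflect across v@2): 24 holes -> [(2, 0), (2, 1), (2, 2), (2, 3), (3, 0), (3, 1), (3, 2), (3, 3), (6, 0), (6, 1), (6, 2), (6, 3), (9, 0), (9, 1), (9, 2), (9, 3), (12, 0), (12, 1), (12, 2), (12, 3), (13, 0), (13, 1), (13, 2), (13, 3)]
Unfold 4 (reflect across v@4): 48 holes -> [(2, 0), (2, 1), (2, 2), (2, 3), (2, 4), (2, 5), (2, 6), (2, 7), (3, 0), (3, 1), (3, 2), (3, 3), (3, 4), (3, 5), (3, 6), (3, 7), (6, 0), (6, 1), (6, 2), (6, 3), (6, 4), (6, 5), (6, 6), (6, 7), (9, 0), (9, 1), (9, 2), (9, 3), (9, 4), (9, 5), (9, 6), (9, 7), (12, 0), (12, 1), (12, 2), (12, 3), (12, 4), (12, 5), (12, 6), (12, 7), (13, 0), (13, 1), (13, 2), (13, 3), (13, 4), (13, 5), (13, 6), (13, 7)]
Unfold 5 (reflect across v@8): 96 holes -> [(2, 0), (2, 1), (2, 2), (2, 3), (2, 4), (2, 5), (2, 6), (2, 7), (2, 8), (2, 9), (2, 10), (2, 11), (2, 12), (2, 13), (2, 14), (2, 15), (3, 0), (3, 1), (3, 2), (3, 3), (3, 4), (3, 5), (3, 6), (3, 7), (3, 8), (3, 9), (3, 10), (3, 11), (3, 12), (3, 13), (3, 14), (3, 15), (6, 0), (6, 1), (6, 2), (6, 3), (6, 4), (6, 5), (6, 6), (6, 7), (6, 8), (6, 9), (6, 10), (6, 11), (6, 12), (6, 13), (6, 14), (6, 15), (9, 0), (9, 1), (9, 2), (9, 3), (9, 4), (9, 5), (9, 6), (9, 7), (9, 8), (9, 9), (9, 10), (9, 11), (9, 12), (9, 13), (9, 14), (9, 15), (12, 0), (12, 1), (12, 2), (12, 3), (12, 4), (12, 5), (12, 6), (12, 7), (12, 8), (12, 9), (12, 10), (12, 11), (12, 12), (12, 13), (12, 14), (12, 15), (13, 0), (13, 1), (13, 2), (13, 3), (13, 4), (13, 5), (13, 6), (13, 7), (13, 8), (13, 9), (13, 10), (13, 11), (13, 12), (13, 13), (13, 14), (13, 15)]

Answer: ................
................
OOOOOOOOOOOOOOOO
OOOOOOOOOOOOOOOO
................
................
OOOOOOOOOOOOOOOO
................
................
OOOOOOOOOOOOOOOO
................
................
OOOOOOOOOOOOOOOO
OOOOOOOOOOOOOOOO
................
................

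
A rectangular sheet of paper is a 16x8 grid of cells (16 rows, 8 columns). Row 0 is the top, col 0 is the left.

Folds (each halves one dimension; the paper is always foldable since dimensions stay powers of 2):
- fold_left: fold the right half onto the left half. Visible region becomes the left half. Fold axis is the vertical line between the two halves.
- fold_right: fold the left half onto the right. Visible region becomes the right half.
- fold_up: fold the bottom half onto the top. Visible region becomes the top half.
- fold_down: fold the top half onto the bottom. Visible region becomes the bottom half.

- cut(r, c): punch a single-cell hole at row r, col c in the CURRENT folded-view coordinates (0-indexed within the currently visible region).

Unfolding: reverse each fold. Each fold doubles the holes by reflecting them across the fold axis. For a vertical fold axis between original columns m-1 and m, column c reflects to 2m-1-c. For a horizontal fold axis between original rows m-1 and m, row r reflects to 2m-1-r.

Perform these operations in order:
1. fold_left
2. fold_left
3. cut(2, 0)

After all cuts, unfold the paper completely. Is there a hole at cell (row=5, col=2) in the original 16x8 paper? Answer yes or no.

Answer: no

Derivation:
Op 1 fold_left: fold axis v@4; visible region now rows[0,16) x cols[0,4) = 16x4
Op 2 fold_left: fold axis v@2; visible region now rows[0,16) x cols[0,2) = 16x2
Op 3 cut(2, 0): punch at orig (2,0); cuts so far [(2, 0)]; region rows[0,16) x cols[0,2) = 16x2
Unfold 1 (reflect across v@2): 2 holes -> [(2, 0), (2, 3)]
Unfold 2 (reflect across v@4): 4 holes -> [(2, 0), (2, 3), (2, 4), (2, 7)]
Holes: [(2, 0), (2, 3), (2, 4), (2, 7)]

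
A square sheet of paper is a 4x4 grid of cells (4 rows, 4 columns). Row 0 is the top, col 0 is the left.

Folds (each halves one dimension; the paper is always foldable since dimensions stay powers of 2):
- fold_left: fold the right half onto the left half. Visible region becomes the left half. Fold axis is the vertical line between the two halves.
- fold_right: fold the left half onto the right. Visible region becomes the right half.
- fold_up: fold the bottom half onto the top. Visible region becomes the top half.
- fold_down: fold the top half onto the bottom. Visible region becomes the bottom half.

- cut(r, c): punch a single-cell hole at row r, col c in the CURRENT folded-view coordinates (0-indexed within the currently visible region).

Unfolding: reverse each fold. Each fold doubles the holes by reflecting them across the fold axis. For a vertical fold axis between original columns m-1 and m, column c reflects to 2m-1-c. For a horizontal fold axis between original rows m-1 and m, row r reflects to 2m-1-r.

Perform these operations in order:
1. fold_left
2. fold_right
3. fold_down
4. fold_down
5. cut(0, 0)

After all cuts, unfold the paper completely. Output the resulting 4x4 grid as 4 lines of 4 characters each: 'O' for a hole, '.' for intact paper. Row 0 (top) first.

Op 1 fold_left: fold axis v@2; visible region now rows[0,4) x cols[0,2) = 4x2
Op 2 fold_right: fold axis v@1; visible region now rows[0,4) x cols[1,2) = 4x1
Op 3 fold_down: fold axis h@2; visible region now rows[2,4) x cols[1,2) = 2x1
Op 4 fold_down: fold axis h@3; visible region now rows[3,4) x cols[1,2) = 1x1
Op 5 cut(0, 0): punch at orig (3,1); cuts so far [(3, 1)]; region rows[3,4) x cols[1,2) = 1x1
Unfold 1 (reflect across h@3): 2 holes -> [(2, 1), (3, 1)]
Unfold 2 (reflect across h@2): 4 holes -> [(0, 1), (1, 1), (2, 1), (3, 1)]
Unfold 3 (reflect across v@1): 8 holes -> [(0, 0), (0, 1), (1, 0), (1, 1), (2, 0), (2, 1), (3, 0), (3, 1)]
Unfold 4 (reflect across v@2): 16 holes -> [(0, 0), (0, 1), (0, 2), (0, 3), (1, 0), (1, 1), (1, 2), (1, 3), (2, 0), (2, 1), (2, 2), (2, 3), (3, 0), (3, 1), (3, 2), (3, 3)]

Answer: OOOO
OOOO
OOOO
OOOO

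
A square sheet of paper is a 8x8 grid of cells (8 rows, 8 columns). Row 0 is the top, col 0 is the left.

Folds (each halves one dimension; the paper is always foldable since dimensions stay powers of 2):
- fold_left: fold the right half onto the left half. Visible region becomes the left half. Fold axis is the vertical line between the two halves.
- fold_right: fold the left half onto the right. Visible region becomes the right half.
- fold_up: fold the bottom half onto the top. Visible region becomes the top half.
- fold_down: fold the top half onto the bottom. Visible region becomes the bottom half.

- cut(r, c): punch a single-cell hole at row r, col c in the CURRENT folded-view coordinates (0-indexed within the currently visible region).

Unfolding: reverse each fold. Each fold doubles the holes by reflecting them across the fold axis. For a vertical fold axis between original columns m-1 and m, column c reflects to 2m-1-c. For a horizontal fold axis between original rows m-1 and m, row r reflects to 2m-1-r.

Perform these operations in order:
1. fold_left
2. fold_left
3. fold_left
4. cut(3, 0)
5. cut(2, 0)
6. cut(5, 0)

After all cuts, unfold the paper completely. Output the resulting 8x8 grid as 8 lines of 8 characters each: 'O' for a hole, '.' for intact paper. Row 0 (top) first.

Op 1 fold_left: fold axis v@4; visible region now rows[0,8) x cols[0,4) = 8x4
Op 2 fold_left: fold axis v@2; visible region now rows[0,8) x cols[0,2) = 8x2
Op 3 fold_left: fold axis v@1; visible region now rows[0,8) x cols[0,1) = 8x1
Op 4 cut(3, 0): punch at orig (3,0); cuts so far [(3, 0)]; region rows[0,8) x cols[0,1) = 8x1
Op 5 cut(2, 0): punch at orig (2,0); cuts so far [(2, 0), (3, 0)]; region rows[0,8) x cols[0,1) = 8x1
Op 6 cut(5, 0): punch at orig (5,0); cuts so far [(2, 0), (3, 0), (5, 0)]; region rows[0,8) x cols[0,1) = 8x1
Unfold 1 (reflect across v@1): 6 holes -> [(2, 0), (2, 1), (3, 0), (3, 1), (5, 0), (5, 1)]
Unfold 2 (reflect across v@2): 12 holes -> [(2, 0), (2, 1), (2, 2), (2, 3), (3, 0), (3, 1), (3, 2), (3, 3), (5, 0), (5, 1), (5, 2), (5, 3)]
Unfold 3 (reflect across v@4): 24 holes -> [(2, 0), (2, 1), (2, 2), (2, 3), (2, 4), (2, 5), (2, 6), (2, 7), (3, 0), (3, 1), (3, 2), (3, 3), (3, 4), (3, 5), (3, 6), (3, 7), (5, 0), (5, 1), (5, 2), (5, 3), (5, 4), (5, 5), (5, 6), (5, 7)]

Answer: ........
........
OOOOOOOO
OOOOOOOO
........
OOOOOOOO
........
........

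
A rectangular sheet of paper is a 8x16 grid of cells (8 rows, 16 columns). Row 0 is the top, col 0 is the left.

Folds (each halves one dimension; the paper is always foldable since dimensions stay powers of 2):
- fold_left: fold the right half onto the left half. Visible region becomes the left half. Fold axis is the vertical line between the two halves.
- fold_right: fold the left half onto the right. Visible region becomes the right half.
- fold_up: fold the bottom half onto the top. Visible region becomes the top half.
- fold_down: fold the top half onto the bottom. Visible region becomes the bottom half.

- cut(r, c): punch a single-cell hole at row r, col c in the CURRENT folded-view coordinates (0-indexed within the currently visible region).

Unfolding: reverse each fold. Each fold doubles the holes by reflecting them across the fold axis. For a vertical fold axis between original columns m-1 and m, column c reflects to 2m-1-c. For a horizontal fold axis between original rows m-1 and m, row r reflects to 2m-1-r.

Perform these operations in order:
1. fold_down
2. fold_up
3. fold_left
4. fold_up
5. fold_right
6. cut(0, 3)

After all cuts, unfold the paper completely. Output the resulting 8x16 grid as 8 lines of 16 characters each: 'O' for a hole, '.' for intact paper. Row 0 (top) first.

Op 1 fold_down: fold axis h@4; visible region now rows[4,8) x cols[0,16) = 4x16
Op 2 fold_up: fold axis h@6; visible region now rows[4,6) x cols[0,16) = 2x16
Op 3 fold_left: fold axis v@8; visible region now rows[4,6) x cols[0,8) = 2x8
Op 4 fold_up: fold axis h@5; visible region now rows[4,5) x cols[0,8) = 1x8
Op 5 fold_right: fold axis v@4; visible region now rows[4,5) x cols[4,8) = 1x4
Op 6 cut(0, 3): punch at orig (4,7); cuts so far [(4, 7)]; region rows[4,5) x cols[4,8) = 1x4
Unfold 1 (reflect across v@4): 2 holes -> [(4, 0), (4, 7)]
Unfold 2 (reflect across h@5): 4 holes -> [(4, 0), (4, 7), (5, 0), (5, 7)]
Unfold 3 (reflect across v@8): 8 holes -> [(4, 0), (4, 7), (4, 8), (4, 15), (5, 0), (5, 7), (5, 8), (5, 15)]
Unfold 4 (reflect across h@6): 16 holes -> [(4, 0), (4, 7), (4, 8), (4, 15), (5, 0), (5, 7), (5, 8), (5, 15), (6, 0), (6, 7), (6, 8), (6, 15), (7, 0), (7, 7), (7, 8), (7, 15)]
Unfold 5 (reflect across h@4): 32 holes -> [(0, 0), (0, 7), (0, 8), (0, 15), (1, 0), (1, 7), (1, 8), (1, 15), (2, 0), (2, 7), (2, 8), (2, 15), (3, 0), (3, 7), (3, 8), (3, 15), (4, 0), (4, 7), (4, 8), (4, 15), (5, 0), (5, 7), (5, 8), (5, 15), (6, 0), (6, 7), (6, 8), (6, 15), (7, 0), (7, 7), (7, 8), (7, 15)]

Answer: O......OO......O
O......OO......O
O......OO......O
O......OO......O
O......OO......O
O......OO......O
O......OO......O
O......OO......O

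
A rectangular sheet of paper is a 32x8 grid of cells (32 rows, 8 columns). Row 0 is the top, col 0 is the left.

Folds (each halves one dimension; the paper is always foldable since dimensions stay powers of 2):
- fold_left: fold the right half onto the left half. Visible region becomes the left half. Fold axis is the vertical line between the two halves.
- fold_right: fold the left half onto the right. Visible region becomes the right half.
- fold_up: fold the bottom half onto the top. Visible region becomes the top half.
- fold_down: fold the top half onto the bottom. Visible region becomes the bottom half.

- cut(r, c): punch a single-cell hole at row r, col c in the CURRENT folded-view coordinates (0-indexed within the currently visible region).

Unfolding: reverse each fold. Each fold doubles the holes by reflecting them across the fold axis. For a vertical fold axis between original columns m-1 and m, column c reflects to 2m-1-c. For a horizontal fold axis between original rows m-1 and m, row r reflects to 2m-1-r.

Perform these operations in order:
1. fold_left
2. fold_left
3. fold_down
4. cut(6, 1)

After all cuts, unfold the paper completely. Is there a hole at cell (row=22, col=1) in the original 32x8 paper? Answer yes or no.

Op 1 fold_left: fold axis v@4; visible region now rows[0,32) x cols[0,4) = 32x4
Op 2 fold_left: fold axis v@2; visible region now rows[0,32) x cols[0,2) = 32x2
Op 3 fold_down: fold axis h@16; visible region now rows[16,32) x cols[0,2) = 16x2
Op 4 cut(6, 1): punch at orig (22,1); cuts so far [(22, 1)]; region rows[16,32) x cols[0,2) = 16x2
Unfold 1 (reflect across h@16): 2 holes -> [(9, 1), (22, 1)]
Unfold 2 (reflect across v@2): 4 holes -> [(9, 1), (9, 2), (22, 1), (22, 2)]
Unfold 3 (reflect across v@4): 8 holes -> [(9, 1), (9, 2), (9, 5), (9, 6), (22, 1), (22, 2), (22, 5), (22, 6)]
Holes: [(9, 1), (9, 2), (9, 5), (9, 6), (22, 1), (22, 2), (22, 5), (22, 6)]

Answer: yes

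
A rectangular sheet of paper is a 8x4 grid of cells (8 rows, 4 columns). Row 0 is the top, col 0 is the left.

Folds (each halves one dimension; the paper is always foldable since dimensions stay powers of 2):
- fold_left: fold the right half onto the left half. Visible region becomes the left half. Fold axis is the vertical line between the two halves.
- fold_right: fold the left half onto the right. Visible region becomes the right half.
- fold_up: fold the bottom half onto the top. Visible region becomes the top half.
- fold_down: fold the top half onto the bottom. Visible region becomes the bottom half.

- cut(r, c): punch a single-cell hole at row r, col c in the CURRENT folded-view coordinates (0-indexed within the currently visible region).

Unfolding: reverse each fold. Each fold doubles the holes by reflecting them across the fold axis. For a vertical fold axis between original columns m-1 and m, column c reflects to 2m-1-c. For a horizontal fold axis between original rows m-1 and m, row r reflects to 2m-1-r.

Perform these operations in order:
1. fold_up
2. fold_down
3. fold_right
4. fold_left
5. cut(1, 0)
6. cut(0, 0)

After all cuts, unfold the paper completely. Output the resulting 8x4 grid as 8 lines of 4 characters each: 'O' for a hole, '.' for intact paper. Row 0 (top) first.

Op 1 fold_up: fold axis h@4; visible region now rows[0,4) x cols[0,4) = 4x4
Op 2 fold_down: fold axis h@2; visible region now rows[2,4) x cols[0,4) = 2x4
Op 3 fold_right: fold axis v@2; visible region now rows[2,4) x cols[2,4) = 2x2
Op 4 fold_left: fold axis v@3; visible region now rows[2,4) x cols[2,3) = 2x1
Op 5 cut(1, 0): punch at orig (3,2); cuts so far [(3, 2)]; region rows[2,4) x cols[2,3) = 2x1
Op 6 cut(0, 0): punch at orig (2,2); cuts so far [(2, 2), (3, 2)]; region rows[2,4) x cols[2,3) = 2x1
Unfold 1 (reflect across v@3): 4 holes -> [(2, 2), (2, 3), (3, 2), (3, 3)]
Unfold 2 (reflect across v@2): 8 holes -> [(2, 0), (2, 1), (2, 2), (2, 3), (3, 0), (3, 1), (3, 2), (3, 3)]
Unfold 3 (reflect across h@2): 16 holes -> [(0, 0), (0, 1), (0, 2), (0, 3), (1, 0), (1, 1), (1, 2), (1, 3), (2, 0), (2, 1), (2, 2), (2, 3), (3, 0), (3, 1), (3, 2), (3, 3)]
Unfold 4 (reflect across h@4): 32 holes -> [(0, 0), (0, 1), (0, 2), (0, 3), (1, 0), (1, 1), (1, 2), (1, 3), (2, 0), (2, 1), (2, 2), (2, 3), (3, 0), (3, 1), (3, 2), (3, 3), (4, 0), (4, 1), (4, 2), (4, 3), (5, 0), (5, 1), (5, 2), (5, 3), (6, 0), (6, 1), (6, 2), (6, 3), (7, 0), (7, 1), (7, 2), (7, 3)]

Answer: OOOO
OOOO
OOOO
OOOO
OOOO
OOOO
OOOO
OOOO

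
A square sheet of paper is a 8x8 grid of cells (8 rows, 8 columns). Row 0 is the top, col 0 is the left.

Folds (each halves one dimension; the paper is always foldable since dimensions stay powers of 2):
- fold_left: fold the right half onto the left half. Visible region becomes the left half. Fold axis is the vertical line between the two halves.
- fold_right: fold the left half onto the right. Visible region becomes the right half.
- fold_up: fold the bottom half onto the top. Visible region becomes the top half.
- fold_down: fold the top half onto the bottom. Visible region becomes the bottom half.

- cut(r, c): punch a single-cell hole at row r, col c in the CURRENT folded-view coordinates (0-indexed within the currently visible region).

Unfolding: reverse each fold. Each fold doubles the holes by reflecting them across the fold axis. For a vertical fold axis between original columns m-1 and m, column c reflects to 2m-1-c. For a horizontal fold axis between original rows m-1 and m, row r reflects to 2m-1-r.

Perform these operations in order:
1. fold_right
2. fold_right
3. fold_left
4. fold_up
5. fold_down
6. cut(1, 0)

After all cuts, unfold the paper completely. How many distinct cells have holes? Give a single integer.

Answer: 32

Derivation:
Op 1 fold_right: fold axis v@4; visible region now rows[0,8) x cols[4,8) = 8x4
Op 2 fold_right: fold axis v@6; visible region now rows[0,8) x cols[6,8) = 8x2
Op 3 fold_left: fold axis v@7; visible region now rows[0,8) x cols[6,7) = 8x1
Op 4 fold_up: fold axis h@4; visible region now rows[0,4) x cols[6,7) = 4x1
Op 5 fold_down: fold axis h@2; visible region now rows[2,4) x cols[6,7) = 2x1
Op 6 cut(1, 0): punch at orig (3,6); cuts so far [(3, 6)]; region rows[2,4) x cols[6,7) = 2x1
Unfold 1 (reflect across h@2): 2 holes -> [(0, 6), (3, 6)]
Unfold 2 (reflect across h@4): 4 holes -> [(0, 6), (3, 6), (4, 6), (7, 6)]
Unfold 3 (reflect across v@7): 8 holes -> [(0, 6), (0, 7), (3, 6), (3, 7), (4, 6), (4, 7), (7, 6), (7, 7)]
Unfold 4 (reflect across v@6): 16 holes -> [(0, 4), (0, 5), (0, 6), (0, 7), (3, 4), (3, 5), (3, 6), (3, 7), (4, 4), (4, 5), (4, 6), (4, 7), (7, 4), (7, 5), (7, 6), (7, 7)]
Unfold 5 (reflect across v@4): 32 holes -> [(0, 0), (0, 1), (0, 2), (0, 3), (0, 4), (0, 5), (0, 6), (0, 7), (3, 0), (3, 1), (3, 2), (3, 3), (3, 4), (3, 5), (3, 6), (3, 7), (4, 0), (4, 1), (4, 2), (4, 3), (4, 4), (4, 5), (4, 6), (4, 7), (7, 0), (7, 1), (7, 2), (7, 3), (7, 4), (7, 5), (7, 6), (7, 7)]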